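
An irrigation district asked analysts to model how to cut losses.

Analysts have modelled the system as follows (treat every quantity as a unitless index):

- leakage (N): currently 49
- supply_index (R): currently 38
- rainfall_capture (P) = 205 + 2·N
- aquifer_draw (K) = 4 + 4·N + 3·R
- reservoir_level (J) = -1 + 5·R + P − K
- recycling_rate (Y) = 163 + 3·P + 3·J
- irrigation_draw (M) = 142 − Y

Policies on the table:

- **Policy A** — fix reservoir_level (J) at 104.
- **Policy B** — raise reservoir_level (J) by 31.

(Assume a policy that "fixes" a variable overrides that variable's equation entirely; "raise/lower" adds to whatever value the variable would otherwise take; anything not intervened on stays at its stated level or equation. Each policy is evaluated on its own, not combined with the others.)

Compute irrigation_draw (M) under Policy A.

-1242

Policy A (J := 104):
  N = 49
  R = 38
  P = 205 + 2·49 = 303
  K = 4 + 4·49 + 3·38 = 314
  J = 104
  Y = 163 + 3·303 + 3·104 = 1384
  M = 142 − 1384 = -1242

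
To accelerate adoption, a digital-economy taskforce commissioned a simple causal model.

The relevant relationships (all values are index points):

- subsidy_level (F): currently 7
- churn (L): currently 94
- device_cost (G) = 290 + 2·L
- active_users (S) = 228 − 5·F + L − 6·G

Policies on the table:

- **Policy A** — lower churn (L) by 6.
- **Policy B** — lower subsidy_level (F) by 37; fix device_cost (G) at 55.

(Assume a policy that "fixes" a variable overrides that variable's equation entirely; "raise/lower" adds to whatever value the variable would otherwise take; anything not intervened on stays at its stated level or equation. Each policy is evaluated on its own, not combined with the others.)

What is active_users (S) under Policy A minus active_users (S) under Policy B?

Policy A (L − 6):
  F = 7
  L = 94 − 6 = 88
  G = 290 + 2·88 = 466
  S = 228 − 5·7 + 88 − 6·466 = -2515
Policy B (F − 37, G := 55):
  F = 7 − 37 = -30
  L = 94
  G = 55
  S = 228 − 5·(-30) + 94 − 6·55 = 142
S: -2515 − 142 = -2657

-2657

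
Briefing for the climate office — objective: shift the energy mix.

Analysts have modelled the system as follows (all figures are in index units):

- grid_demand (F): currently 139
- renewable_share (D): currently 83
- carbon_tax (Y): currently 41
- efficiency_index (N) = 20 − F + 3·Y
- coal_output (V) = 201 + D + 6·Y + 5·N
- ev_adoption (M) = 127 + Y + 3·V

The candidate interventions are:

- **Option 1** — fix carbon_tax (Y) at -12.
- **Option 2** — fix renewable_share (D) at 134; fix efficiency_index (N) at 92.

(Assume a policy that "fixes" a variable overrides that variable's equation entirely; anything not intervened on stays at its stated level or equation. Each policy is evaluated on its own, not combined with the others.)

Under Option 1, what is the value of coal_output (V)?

Option 1 (Y := -12):
  F = 139
  D = 83
  Y = -12
  N = 20 − 139 + 3·(-12) = -155
  V = 201 + 83 + 6·(-12) + 5·(-155) = -563

-563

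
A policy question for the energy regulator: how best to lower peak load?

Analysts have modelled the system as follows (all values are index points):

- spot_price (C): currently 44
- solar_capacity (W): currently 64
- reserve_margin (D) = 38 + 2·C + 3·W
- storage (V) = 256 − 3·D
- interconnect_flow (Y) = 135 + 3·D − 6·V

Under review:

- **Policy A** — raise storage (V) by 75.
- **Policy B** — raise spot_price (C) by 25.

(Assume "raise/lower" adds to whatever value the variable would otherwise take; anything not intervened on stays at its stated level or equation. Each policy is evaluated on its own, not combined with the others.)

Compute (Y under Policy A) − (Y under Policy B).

Policy A (V + 75):
  C = 44
  W = 64
  D = 38 + 2·44 + 3·64 = 318
  V = 256 − 3·318 (+75 from intervention) = -623
  Y = 135 + 3·318 − 6·(-623) = 4827
Policy B (C + 25):
  C = 44 + 25 = 69
  W = 64
  D = 38 + 2·69 + 3·64 = 368
  V = 256 − 3·368 = -848
  Y = 135 + 3·368 − 6·(-848) = 6327
Y: 4827 − 6327 = -1500

-1500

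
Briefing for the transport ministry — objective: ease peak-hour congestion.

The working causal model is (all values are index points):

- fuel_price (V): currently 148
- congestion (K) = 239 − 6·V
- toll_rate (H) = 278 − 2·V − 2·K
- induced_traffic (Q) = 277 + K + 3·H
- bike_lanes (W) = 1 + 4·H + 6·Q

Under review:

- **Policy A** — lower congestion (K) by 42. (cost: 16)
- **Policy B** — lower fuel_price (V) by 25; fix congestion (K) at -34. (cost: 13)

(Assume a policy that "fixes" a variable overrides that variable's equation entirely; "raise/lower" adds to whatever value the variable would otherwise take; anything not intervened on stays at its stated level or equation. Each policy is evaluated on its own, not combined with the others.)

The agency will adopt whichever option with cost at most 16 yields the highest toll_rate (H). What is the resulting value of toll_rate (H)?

1364

Policy A (K − 42):
  V = 148
  K = 239 − 6·148 (−42 from intervention) = -691
  H = 278 − 2·148 − 2·(-691) = 1364
Policy B (V − 25, K := -34):
  V = 148 − 25 = 123
  K = -34
  H = 278 − 2·123 − 2·(-34) = 100
Comparing — Policy A: H=1364, Policy B: H=100. Highest is 1364 (Policy A).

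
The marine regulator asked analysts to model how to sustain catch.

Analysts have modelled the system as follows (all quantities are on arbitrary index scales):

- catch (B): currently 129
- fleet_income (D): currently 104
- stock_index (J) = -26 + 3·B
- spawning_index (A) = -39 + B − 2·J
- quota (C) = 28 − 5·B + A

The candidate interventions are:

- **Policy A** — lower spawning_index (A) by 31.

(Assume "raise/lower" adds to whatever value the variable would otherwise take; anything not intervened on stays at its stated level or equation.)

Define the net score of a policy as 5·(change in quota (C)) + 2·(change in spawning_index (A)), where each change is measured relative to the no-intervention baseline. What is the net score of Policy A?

-217

Baseline:
  B = 129
  J = -26 + 3·129 = 361
  A = -39 + 129 − 2·361 = -632
  C = 28 − 5·129 + (-632) = -1249
Policy A (A − 31):
  B = 129
  J = -26 + 3·129 = 361
  A = -39 + 129 − 2·361 (−31 from intervention) = -663
  C = 28 − 5·129 + (-663) = -1280
ΔC = -1280 − (-1249) = -31; ΔA = -663 − (-632) = -31
Score = 5·(-31) + 2·(-31) = -217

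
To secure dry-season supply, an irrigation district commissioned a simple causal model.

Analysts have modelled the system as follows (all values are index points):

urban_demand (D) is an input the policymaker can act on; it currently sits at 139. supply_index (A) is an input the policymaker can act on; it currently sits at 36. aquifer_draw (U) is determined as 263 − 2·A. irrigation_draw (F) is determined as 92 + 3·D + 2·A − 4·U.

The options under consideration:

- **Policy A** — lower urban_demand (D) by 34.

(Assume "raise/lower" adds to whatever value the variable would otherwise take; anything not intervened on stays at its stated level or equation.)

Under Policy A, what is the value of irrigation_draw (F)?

Policy A (D − 34):
  D = 139 − 34 = 105
  A = 36
  U = 263 − 2·36 = 191
  F = 92 + 3·105 + 2·36 − 4·191 = -285

-285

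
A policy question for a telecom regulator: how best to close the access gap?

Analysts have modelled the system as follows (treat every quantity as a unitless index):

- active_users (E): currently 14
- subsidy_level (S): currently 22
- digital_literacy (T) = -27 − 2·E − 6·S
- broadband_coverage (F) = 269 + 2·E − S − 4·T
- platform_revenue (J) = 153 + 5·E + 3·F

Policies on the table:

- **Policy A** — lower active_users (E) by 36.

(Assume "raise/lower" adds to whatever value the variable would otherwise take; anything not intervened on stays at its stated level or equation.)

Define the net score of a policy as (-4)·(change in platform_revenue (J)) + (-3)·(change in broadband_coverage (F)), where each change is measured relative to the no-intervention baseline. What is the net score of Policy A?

6120

Baseline:
  E = 14
  S = 22
  T = -27 − 2·14 − 6·22 = -187
  F = 269 + 2·14 − 22 − 4·(-187) = 1023
  J = 153 + 5·14 + 3·1023 = 3292
Policy A (E − 36):
  E = 14 − 36 = -22
  S = 22
  T = -27 − 2·(-22) − 6·22 = -115
  F = 269 + 2·(-22) − 22 − 4·(-115) = 663
  J = 153 + 5·(-22) + 3·663 = 2032
ΔJ = 2032 − 3292 = -1260; ΔF = 663 − 1023 = -360
Score = (-4)·(-1260) + (-3)·(-360) = 6120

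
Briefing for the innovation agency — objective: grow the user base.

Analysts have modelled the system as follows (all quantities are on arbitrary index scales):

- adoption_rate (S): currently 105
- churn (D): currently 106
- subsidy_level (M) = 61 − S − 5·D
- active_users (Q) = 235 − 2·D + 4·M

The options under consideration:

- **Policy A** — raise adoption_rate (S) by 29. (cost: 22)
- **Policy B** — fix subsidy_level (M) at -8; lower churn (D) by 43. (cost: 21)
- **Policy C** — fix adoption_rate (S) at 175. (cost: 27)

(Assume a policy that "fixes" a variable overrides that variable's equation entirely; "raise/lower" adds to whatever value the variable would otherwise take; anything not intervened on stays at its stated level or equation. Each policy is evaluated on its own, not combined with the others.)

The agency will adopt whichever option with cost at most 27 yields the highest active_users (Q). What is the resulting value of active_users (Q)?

Policy A (S + 29):
  S = 105 + 29 = 134
  D = 106
  M = 61 − 134 − 5·106 = -603
  Q = 235 − 2·106 + 4·(-603) = -2389
Policy B (M := -8, D − 43):
  S = 105
  D = 106 − 43 = 63
  M = -8
  Q = 235 − 2·63 + 4·(-8) = 77
Policy C (S := 175):
  S = 175
  D = 106
  M = 61 − 175 − 5·106 = -644
  Q = 235 − 2·106 + 4·(-644) = -2553
Comparing — Policy A: Q=-2389, Policy B: Q=77, Policy C: Q=-2553. Highest is 77 (Policy B).

77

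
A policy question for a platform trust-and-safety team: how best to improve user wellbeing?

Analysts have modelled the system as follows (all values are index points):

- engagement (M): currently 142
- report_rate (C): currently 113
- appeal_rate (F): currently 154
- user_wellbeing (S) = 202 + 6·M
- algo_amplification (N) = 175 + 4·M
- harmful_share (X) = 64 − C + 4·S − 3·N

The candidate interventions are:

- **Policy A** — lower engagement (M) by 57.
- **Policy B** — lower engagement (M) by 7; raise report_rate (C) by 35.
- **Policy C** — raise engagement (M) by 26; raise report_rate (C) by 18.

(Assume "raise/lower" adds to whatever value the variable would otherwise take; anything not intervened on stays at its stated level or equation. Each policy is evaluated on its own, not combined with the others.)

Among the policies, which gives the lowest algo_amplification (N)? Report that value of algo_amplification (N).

515

Policy A (M − 57):
  M = 142 − 57 = 85
  N = 175 + 4·85 = 515
Policy B (M − 7, C + 35):
  M = 142 − 7 = 135
  N = 175 + 4·135 = 715
Policy C (M + 26, C + 18):
  M = 142 + 26 = 168
  N = 175 + 4·168 = 847
Comparing — Policy A: N=515, Policy B: N=715, Policy C: N=847. Lowest is 515 (Policy A).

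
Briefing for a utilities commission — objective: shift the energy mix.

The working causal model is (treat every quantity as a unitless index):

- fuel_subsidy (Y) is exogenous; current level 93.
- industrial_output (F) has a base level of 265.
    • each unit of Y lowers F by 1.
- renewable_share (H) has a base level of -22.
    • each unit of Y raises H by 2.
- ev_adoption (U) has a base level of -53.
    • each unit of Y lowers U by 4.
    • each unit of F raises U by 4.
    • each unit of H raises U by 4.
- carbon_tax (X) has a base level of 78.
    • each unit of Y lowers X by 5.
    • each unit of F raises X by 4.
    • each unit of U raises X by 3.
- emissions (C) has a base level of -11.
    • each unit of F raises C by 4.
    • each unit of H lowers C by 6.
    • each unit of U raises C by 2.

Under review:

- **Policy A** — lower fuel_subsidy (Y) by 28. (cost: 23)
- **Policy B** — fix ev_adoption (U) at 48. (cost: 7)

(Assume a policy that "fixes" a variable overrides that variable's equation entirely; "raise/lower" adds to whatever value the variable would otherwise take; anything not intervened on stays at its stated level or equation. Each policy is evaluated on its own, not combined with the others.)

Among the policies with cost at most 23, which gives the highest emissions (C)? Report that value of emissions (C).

Policy A (Y − 28):
  Y = 93 − 28 = 65
  F = 265 − 65 = 200
  H = -22 + 2·65 = 108
  U = -53 − 4·65 + 4·200 + 4·108 = 919
  C = -11 + 4·200 − 6·108 + 2·919 = 1979
Policy B (U := 48):
  Y = 93
  F = 265 − 93 = 172
  H = -22 + 2·93 = 164
  U = 48
  C = -11 + 4·172 − 6·164 + 2·48 = -211
Comparing — Policy A: C=1979, Policy B: C=-211. Highest is 1979 (Policy A).

1979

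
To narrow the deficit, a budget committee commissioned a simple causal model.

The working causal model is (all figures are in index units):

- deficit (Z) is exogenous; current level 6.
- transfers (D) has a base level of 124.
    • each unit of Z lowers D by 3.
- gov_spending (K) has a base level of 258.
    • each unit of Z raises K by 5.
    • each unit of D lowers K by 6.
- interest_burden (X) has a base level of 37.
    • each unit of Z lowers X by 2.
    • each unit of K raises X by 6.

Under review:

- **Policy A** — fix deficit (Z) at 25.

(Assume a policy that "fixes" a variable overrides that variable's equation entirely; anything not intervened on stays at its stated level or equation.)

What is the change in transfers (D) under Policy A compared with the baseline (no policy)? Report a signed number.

-57

Baseline:
  Z = 6
  D = 124 − 3·6 = 106
Policy A (Z := 25):
  Z = 25
  D = 124 − 3·25 = 49
Change in D: 49 − 106 = -57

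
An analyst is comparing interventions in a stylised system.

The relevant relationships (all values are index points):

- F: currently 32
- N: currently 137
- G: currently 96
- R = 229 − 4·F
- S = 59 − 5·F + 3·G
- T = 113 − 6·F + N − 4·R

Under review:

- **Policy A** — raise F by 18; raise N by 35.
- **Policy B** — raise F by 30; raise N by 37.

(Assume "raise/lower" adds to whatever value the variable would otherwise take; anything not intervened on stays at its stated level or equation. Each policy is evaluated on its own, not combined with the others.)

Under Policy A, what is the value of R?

Policy A (F + 18, N + 35):
  F = 32 + 18 = 50
  R = 229 − 4·50 = 29

29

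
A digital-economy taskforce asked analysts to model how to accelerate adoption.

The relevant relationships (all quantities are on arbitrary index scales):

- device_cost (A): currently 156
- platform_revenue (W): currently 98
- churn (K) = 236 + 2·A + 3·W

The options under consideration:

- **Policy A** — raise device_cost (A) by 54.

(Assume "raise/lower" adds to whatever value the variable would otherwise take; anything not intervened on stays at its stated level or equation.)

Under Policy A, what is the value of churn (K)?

Policy A (A + 54):
  A = 156 + 54 = 210
  W = 98
  K = 236 + 2·210 + 3·98 = 950

950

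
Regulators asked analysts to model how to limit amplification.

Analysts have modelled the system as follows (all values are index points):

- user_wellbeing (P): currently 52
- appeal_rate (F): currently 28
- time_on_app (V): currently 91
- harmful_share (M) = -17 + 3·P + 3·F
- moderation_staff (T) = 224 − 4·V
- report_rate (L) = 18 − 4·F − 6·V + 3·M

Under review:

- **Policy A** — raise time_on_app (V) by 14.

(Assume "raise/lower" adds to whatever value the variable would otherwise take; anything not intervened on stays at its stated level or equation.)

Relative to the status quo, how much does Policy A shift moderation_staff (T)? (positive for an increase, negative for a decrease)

Baseline:
  V = 91
  T = 224 − 4·91 = -140
Policy A (V + 14):
  V = 91 + 14 = 105
  T = 224 − 4·105 = -196
Change in T: -196 − (-140) = -56

-56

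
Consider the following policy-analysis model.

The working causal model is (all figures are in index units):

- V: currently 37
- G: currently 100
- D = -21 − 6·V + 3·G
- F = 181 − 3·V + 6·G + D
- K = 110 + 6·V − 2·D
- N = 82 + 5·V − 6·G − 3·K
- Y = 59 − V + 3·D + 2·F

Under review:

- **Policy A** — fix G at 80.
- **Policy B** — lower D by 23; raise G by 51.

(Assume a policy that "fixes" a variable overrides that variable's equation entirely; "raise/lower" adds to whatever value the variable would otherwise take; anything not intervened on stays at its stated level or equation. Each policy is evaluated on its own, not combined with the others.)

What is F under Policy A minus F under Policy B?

-616

Policy A (G := 80):
  V = 37
  G = 80
  D = -21 − 6·37 + 3·80 = -3
  F = 181 − 3·37 + 6·80 + (-3) = 547
Policy B (D − 23, G + 51):
  V = 37
  G = 100 + 51 = 151
  D = -21 − 6·37 + 3·151 (−23 from intervention) = 187
  F = 181 − 3·37 + 6·151 + 187 = 1163
F: 547 − 1163 = -616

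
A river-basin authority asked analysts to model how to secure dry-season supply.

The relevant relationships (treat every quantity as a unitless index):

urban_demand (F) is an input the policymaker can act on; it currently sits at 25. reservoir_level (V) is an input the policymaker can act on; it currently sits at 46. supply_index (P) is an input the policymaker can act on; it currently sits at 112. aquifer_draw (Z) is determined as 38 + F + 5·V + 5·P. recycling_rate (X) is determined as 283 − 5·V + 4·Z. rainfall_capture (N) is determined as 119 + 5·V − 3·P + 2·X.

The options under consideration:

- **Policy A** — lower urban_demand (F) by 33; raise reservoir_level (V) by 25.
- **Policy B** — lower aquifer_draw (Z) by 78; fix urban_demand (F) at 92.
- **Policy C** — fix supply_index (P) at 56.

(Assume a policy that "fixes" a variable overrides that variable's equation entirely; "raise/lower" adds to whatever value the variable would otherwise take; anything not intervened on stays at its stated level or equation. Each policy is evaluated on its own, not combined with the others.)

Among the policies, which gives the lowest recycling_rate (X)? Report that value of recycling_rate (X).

2345

Policy A (F − 33, V + 25):
  F = 25 − 33 = -8
  V = 46 + 25 = 71
  P = 112
  Z = 38 + (-8) + 5·71 + 5·112 = 945
  X = 283 − 5·71 + 4·945 = 3708
Policy B (Z − 78, F := 92):
  F = 92
  V = 46
  P = 112
  Z = 38 + 92 + 5·46 + 5·112 (−78 from intervention) = 842
  X = 283 − 5·46 + 4·842 = 3421
Policy C (P := 56):
  F = 25
  V = 46
  P = 56
  Z = 38 + 25 + 5·46 + 5·56 = 573
  X = 283 − 5·46 + 4·573 = 2345
Comparing — Policy A: X=3708, Policy B: X=3421, Policy C: X=2345. Lowest is 2345 (Policy C).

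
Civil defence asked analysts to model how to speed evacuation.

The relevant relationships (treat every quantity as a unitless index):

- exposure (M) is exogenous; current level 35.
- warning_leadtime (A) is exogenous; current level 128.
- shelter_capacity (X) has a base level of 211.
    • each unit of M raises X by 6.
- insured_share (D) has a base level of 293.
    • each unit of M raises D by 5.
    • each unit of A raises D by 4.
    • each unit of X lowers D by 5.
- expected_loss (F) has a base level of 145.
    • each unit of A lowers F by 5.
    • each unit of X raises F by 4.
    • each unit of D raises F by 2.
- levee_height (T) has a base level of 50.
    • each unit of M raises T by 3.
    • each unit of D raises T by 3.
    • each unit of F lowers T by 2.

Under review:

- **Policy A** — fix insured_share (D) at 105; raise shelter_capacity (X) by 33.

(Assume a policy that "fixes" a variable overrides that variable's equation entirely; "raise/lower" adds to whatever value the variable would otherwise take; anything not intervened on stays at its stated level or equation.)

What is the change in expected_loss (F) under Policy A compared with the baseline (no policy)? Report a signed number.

Baseline:
  M = 35
  A = 128
  X = 211 + 6·35 = 421
  D = 293 + 5·35 + 4·128 − 5·421 = -1125
  F = 145 − 5·128 + 4·421 + 2·(-1125) = -1061
Policy A (D := 105, X + 33):
  M = 35
  A = 128
  X = 211 + 6·35 (+33 from intervention) = 454
  D = 105
  F = 145 − 5·128 + 4·454 + 2·105 = 1531
Change in F: 1531 − (-1061) = 2592

2592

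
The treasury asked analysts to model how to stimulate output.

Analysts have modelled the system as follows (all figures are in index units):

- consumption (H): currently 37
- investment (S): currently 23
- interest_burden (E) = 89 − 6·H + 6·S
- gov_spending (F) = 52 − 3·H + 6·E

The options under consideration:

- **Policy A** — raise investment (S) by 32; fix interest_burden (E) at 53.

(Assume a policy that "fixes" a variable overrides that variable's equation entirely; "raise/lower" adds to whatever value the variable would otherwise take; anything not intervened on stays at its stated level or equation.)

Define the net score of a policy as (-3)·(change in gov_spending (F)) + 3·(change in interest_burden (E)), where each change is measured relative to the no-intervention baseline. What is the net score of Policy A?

-720

Baseline:
  H = 37
  S = 23
  E = 89 − 6·37 + 6·23 = 5
  F = 52 − 3·37 + 6·5 = -29
Policy A (S + 32, E := 53):
  H = 37
  S = 23 + 32 = 55
  E = 53
  F = 52 − 3·37 + 6·53 = 259
ΔF = 259 − (-29) = 288; ΔE = 53 − 5 = 48
Score = (-3)·288 + 3·48 = -720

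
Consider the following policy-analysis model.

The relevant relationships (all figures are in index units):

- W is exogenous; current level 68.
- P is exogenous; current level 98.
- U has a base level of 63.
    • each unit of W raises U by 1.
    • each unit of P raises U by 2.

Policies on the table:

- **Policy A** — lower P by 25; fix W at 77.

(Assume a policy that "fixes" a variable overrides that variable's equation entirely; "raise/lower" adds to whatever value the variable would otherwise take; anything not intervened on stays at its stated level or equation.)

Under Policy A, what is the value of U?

Policy A (P − 25, W := 77):
  W = 77
  P = 98 − 25 = 73
  U = 63 + 77 + 2·73 = 286

286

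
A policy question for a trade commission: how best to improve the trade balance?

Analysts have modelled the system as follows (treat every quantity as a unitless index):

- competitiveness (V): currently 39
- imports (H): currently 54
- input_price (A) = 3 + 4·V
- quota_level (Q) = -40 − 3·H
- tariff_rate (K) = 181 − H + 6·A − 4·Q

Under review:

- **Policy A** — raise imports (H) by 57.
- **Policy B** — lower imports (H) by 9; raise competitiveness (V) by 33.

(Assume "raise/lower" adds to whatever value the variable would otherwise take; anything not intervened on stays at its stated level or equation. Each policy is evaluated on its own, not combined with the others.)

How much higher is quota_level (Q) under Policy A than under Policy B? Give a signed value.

Policy A (H + 57):
  H = 54 + 57 = 111
  Q = -40 − 3·111 = -373
Policy B (H − 9, V + 33):
  H = 54 − 9 = 45
  Q = -40 − 3·45 = -175
Q: -373 − (-175) = -198

-198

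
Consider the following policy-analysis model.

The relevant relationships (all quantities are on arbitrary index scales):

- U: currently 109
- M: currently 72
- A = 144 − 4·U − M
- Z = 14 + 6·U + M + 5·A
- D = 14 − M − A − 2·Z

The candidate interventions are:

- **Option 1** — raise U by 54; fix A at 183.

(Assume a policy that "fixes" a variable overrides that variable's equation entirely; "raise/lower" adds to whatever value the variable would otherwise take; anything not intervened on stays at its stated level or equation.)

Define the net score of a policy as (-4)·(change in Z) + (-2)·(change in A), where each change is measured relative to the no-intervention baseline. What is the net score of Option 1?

Baseline:
  U = 109
  M = 72
  A = 144 − 4·109 − 72 = -364
  Z = 14 + 6·109 + 72 + 5·(-364) = -1080
Option 1 (U + 54, A := 183):
  U = 109 + 54 = 163
  M = 72
  A = 183
  Z = 14 + 6·163 + 72 + 5·183 = 1979
ΔZ = 1979 − (-1080) = 3059; ΔA = 183 − (-364) = 547
Score = (-4)·3059 + (-2)·547 = -13330

-13330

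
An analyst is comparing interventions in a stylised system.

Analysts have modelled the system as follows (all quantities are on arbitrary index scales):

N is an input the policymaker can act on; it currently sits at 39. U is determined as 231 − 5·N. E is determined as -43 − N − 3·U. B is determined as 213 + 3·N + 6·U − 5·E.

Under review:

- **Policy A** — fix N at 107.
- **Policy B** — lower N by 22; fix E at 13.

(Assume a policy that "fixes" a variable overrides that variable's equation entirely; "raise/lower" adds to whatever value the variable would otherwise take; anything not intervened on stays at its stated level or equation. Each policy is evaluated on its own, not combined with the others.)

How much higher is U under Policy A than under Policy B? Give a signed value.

-450

Policy A (N := 107):
  N = 107
  U = 231 − 5·107 = -304
Policy B (N − 22, E := 13):
  N = 39 − 22 = 17
  U = 231 − 5·17 = 146
U: -304 − 146 = -450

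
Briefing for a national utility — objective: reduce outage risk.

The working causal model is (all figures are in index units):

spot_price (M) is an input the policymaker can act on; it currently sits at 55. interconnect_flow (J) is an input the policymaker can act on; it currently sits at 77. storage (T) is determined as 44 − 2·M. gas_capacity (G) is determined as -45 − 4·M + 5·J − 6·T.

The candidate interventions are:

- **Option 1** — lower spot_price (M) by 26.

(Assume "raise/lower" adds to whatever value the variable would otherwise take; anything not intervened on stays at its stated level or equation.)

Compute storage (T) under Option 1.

Option 1 (M − 26):
  M = 55 − 26 = 29
  T = 44 − 2·29 = -14

-14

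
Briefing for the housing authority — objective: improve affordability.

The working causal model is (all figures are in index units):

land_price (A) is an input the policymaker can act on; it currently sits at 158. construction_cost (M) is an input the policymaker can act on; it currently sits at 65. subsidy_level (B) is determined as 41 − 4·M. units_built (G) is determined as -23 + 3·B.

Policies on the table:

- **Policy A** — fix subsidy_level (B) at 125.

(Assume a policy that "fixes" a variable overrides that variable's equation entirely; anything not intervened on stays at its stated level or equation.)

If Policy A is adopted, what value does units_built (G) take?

352

Policy A (B := 125):
  M = 65
  B = 125
  G = -23 + 3·125 = 352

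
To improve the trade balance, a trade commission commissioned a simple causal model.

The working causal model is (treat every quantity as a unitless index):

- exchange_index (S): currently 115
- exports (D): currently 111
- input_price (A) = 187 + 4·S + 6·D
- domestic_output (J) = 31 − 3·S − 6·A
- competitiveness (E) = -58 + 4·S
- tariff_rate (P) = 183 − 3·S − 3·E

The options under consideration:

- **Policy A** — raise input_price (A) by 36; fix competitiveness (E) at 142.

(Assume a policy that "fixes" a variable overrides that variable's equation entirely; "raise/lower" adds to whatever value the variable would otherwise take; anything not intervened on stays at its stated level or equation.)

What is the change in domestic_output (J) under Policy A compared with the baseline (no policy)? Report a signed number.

Baseline:
  S = 115
  D = 111
  A = 187 + 4·115 + 6·111 = 1313
  J = 31 − 3·115 − 6·1313 = -8192
Policy A (A + 36, E := 142):
  S = 115
  D = 111
  A = 187 + 4·115 + 6·111 (+36 from intervention) = 1349
  J = 31 − 3·115 − 6·1349 = -8408
Change in J: -8408 − (-8192) = -216

-216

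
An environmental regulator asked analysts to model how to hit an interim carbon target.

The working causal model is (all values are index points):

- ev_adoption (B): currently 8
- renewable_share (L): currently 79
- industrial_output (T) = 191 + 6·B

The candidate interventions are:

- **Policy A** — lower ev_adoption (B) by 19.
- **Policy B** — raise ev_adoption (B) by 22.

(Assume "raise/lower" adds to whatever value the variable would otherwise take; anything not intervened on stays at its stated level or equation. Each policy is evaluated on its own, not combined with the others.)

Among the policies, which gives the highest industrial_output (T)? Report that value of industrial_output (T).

371

Policy A (B − 19):
  B = 8 − 19 = -11
  T = 191 + 6·(-11) = 125
Policy B (B + 22):
  B = 8 + 22 = 30
  T = 191 + 6·30 = 371
Comparing — Policy A: T=125, Policy B: T=371. Highest is 371 (Policy B).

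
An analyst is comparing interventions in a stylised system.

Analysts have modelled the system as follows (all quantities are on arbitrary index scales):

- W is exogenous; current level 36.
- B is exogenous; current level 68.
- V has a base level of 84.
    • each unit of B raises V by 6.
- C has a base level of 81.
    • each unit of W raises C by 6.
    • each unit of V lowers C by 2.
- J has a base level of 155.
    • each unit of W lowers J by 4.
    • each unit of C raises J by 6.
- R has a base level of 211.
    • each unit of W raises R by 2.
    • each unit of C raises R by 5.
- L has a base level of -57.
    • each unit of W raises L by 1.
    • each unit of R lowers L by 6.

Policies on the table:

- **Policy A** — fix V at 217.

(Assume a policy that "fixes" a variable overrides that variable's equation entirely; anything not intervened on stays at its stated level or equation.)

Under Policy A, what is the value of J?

-811

Policy A (V := 217):
  W = 36
  B = 68
  V = 217
  C = 81 + 6·36 − 2·217 = -137
  J = 155 − 4·36 + 6·(-137) = -811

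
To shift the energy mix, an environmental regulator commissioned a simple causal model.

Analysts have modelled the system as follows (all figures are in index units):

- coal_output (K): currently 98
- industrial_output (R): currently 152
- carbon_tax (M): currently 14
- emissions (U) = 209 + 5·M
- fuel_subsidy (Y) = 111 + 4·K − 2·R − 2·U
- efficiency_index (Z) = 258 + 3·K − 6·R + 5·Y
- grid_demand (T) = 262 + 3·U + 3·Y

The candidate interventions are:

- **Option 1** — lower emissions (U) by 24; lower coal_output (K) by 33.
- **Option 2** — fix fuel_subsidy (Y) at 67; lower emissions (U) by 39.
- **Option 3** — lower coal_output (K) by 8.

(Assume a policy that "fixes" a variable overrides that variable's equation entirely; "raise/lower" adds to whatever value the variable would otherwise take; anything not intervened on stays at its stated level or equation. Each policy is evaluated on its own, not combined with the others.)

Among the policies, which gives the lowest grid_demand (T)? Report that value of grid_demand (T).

Option 1 (U − 24, K − 33):
  K = 98 − 33 = 65
  R = 152
  M = 14
  U = 209 + 5·14 (−24 from intervention) = 255
  Y = 111 + 4·65 − 2·152 − 2·255 = -443
  T = 262 + 3·255 + 3·(-443) = -302
Option 2 (Y := 67, U − 39):
  K = 98
  R = 152
  M = 14
  U = 209 + 5·14 (−39 from intervention) = 240
  Y = 67
  T = 262 + 3·240 + 3·67 = 1183
Option 3 (K − 8):
  K = 98 − 8 = 90
  R = 152
  M = 14
  U = 209 + 5·14 = 279
  Y = 111 + 4·90 − 2·152 − 2·279 = -391
  T = 262 + 3·279 + 3·(-391) = -74
Comparing — Option 1: T=-302, Option 2: T=1183, Option 3: T=-74. Lowest is -302 (Option 1).

-302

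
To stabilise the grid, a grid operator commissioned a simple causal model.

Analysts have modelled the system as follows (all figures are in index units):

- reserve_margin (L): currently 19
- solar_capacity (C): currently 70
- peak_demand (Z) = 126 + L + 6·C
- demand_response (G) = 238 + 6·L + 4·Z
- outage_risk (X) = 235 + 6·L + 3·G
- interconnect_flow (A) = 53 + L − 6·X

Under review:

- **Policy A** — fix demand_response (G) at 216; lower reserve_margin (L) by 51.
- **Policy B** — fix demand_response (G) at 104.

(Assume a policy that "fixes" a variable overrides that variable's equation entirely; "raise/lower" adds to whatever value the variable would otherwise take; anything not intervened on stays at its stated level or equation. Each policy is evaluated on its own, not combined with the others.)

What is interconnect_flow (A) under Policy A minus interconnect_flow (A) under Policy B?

-231

Policy A (G := 216, L − 51):
  L = 19 − 51 = -32
  C = 70
  Z = 126 + (-32) + 6·70 = 514
  G = 216
  X = 235 + 6·(-32) + 3·216 = 691
  A = 53 + (-32) − 6·691 = -4125
Policy B (G := 104):
  L = 19
  C = 70
  Z = 126 + 19 + 6·70 = 565
  G = 104
  X = 235 + 6·19 + 3·104 = 661
  A = 53 + 19 − 6·661 = -3894
A: -4125 − (-3894) = -231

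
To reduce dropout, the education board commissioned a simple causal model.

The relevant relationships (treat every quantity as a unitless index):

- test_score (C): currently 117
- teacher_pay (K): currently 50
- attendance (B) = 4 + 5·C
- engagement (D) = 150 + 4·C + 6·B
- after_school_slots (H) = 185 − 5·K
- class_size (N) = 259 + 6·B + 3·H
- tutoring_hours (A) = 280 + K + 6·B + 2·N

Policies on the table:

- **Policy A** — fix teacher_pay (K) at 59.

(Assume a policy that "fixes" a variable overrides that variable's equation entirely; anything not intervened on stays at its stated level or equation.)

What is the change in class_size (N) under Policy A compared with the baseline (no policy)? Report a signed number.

Baseline:
  C = 117
  K = 50
  B = 4 + 5·117 = 589
  H = 185 − 5·50 = -65
  N = 259 + 6·589 + 3·(-65) = 3598
Policy A (K := 59):
  C = 117
  K = 59
  B = 4 + 5·117 = 589
  H = 185 − 5·59 = -110
  N = 259 + 6·589 + 3·(-110) = 3463
Change in N: 3463 − 3598 = -135

-135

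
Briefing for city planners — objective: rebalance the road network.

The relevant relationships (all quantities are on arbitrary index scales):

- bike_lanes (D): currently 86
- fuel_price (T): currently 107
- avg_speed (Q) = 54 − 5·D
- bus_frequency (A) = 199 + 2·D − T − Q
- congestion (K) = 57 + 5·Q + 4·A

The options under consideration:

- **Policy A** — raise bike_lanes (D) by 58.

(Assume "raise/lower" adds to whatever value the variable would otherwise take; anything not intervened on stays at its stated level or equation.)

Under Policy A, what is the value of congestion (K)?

911

Policy A (D + 58):
  D = 86 + 58 = 144
  T = 107
  Q = 54 − 5·144 = -666
  A = 199 + 2·144 − 107 − (-666) = 1046
  K = 57 + 5·(-666) + 4·1046 = 911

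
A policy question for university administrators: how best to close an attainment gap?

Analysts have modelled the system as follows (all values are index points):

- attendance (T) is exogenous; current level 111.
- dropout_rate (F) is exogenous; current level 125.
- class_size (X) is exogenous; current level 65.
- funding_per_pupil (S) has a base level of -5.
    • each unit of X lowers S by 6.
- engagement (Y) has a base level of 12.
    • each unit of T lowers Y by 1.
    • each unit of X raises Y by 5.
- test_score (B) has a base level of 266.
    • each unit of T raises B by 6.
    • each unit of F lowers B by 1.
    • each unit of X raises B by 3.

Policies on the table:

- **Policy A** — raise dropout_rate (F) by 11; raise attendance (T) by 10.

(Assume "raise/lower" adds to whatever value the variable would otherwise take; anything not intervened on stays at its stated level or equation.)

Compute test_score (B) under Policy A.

1051

Policy A (F + 11, T + 10):
  T = 111 + 10 = 121
  F = 125 + 11 = 136
  X = 65
  B = 266 + 6·121 − 136 + 3·65 = 1051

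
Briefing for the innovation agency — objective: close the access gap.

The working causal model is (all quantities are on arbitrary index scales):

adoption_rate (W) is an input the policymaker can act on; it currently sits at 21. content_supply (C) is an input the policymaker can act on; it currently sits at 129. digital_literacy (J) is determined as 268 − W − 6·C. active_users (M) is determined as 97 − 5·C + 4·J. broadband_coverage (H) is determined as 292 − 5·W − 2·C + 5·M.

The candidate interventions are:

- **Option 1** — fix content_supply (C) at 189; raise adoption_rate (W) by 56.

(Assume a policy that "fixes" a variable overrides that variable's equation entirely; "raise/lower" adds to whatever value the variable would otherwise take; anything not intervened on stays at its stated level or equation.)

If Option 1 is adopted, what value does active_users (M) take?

Option 1 (C := 189, W + 56):
  W = 21 + 56 = 77
  C = 189
  J = 268 − 77 − 6·189 = -943
  M = 97 − 5·189 + 4·(-943) = -4620

-4620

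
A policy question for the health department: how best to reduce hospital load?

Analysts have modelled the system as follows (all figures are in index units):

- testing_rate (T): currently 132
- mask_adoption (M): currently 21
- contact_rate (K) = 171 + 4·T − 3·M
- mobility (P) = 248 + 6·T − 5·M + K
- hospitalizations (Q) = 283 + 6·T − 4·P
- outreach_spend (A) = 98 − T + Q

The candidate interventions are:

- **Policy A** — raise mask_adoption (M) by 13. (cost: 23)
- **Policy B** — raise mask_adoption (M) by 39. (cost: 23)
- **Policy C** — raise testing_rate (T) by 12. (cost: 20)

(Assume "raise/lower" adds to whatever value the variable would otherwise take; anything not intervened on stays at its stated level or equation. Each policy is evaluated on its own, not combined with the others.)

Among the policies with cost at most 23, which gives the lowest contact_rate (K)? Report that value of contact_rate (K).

Policy A (M + 13):
  T = 132
  M = 21 + 13 = 34
  K = 171 + 4·132 − 3·34 = 597
Policy B (M + 39):
  T = 132
  M = 21 + 39 = 60
  K = 171 + 4·132 − 3·60 = 519
Policy C (T + 12):
  T = 132 + 12 = 144
  M = 21
  K = 171 + 4·144 − 3·21 = 684
Comparing — Policy A: K=597, Policy B: K=519, Policy C: K=684. Lowest is 519 (Policy B).

519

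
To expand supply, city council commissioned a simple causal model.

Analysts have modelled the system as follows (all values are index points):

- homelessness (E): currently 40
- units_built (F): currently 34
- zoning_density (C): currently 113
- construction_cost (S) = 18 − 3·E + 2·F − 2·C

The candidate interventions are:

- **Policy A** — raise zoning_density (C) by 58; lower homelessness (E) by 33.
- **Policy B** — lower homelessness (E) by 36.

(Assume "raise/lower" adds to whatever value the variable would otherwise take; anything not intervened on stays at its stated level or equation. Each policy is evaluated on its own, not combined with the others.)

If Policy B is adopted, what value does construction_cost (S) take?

Policy B (E − 36):
  E = 40 − 36 = 4
  F = 34
  C = 113
  S = 18 − 3·4 + 2·34 − 2·113 = -152

-152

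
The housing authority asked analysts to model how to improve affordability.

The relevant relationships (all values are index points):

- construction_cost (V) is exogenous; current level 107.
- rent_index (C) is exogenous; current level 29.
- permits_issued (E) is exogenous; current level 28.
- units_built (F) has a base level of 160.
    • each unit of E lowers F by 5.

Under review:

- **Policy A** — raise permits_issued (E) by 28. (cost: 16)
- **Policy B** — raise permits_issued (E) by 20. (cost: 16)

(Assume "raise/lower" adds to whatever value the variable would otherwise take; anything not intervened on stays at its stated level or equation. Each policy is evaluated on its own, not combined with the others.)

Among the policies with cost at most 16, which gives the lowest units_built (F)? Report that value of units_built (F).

Policy A (E + 28):
  E = 28 + 28 = 56
  F = 160 − 5·56 = -120
Policy B (E + 20):
  E = 28 + 20 = 48
  F = 160 − 5·48 = -80
Comparing — Policy A: F=-120, Policy B: F=-80. Lowest is -120 (Policy A).

-120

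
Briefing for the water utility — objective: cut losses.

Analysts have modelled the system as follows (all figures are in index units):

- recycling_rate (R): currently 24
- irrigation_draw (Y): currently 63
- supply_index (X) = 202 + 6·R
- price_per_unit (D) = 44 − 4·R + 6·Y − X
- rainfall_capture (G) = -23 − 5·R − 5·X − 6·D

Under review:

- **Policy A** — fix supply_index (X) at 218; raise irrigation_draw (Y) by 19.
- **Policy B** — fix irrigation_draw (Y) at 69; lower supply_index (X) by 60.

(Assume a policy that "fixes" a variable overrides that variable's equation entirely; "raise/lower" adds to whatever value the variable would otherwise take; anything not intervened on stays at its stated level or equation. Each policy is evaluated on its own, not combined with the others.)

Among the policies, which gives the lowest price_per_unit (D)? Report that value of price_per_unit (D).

Policy A (X := 218, Y + 19):
  R = 24
  Y = 63 + 19 = 82
  X = 218
  D = 44 − 4·24 + 6·82 − 218 = 222
Policy B (Y := 69, X − 60):
  R = 24
  Y = 69
  X = 202 + 6·24 (−60 from intervention) = 286
  D = 44 − 4·24 + 6·69 − 286 = 76
Comparing — Policy A: D=222, Policy B: D=76. Lowest is 76 (Policy B).

76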